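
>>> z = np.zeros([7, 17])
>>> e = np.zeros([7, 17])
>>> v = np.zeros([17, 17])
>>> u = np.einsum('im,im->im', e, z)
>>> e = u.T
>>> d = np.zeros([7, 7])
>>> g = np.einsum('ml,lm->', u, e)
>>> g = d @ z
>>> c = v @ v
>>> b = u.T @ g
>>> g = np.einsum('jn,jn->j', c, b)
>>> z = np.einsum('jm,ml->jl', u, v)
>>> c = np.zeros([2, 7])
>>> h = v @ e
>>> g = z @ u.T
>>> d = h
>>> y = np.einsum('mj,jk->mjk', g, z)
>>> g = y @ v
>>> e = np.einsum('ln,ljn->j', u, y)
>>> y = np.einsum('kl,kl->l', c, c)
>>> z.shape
(7, 17)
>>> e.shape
(7,)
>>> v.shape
(17, 17)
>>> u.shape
(7, 17)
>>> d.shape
(17, 7)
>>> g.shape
(7, 7, 17)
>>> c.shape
(2, 7)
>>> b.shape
(17, 17)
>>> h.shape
(17, 7)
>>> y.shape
(7,)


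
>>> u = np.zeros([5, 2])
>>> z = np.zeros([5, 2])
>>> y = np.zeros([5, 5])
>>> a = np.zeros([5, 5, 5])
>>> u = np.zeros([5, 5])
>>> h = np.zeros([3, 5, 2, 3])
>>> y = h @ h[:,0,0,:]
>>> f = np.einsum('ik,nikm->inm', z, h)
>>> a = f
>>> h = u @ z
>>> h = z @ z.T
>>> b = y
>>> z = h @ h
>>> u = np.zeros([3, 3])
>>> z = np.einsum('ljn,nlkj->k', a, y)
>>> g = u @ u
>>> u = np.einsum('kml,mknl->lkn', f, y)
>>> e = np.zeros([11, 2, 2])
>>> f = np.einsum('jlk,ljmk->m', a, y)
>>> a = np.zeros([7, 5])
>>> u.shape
(3, 5, 2)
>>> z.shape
(2,)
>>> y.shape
(3, 5, 2, 3)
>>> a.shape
(7, 5)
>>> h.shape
(5, 5)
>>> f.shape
(2,)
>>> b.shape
(3, 5, 2, 3)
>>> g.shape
(3, 3)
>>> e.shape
(11, 2, 2)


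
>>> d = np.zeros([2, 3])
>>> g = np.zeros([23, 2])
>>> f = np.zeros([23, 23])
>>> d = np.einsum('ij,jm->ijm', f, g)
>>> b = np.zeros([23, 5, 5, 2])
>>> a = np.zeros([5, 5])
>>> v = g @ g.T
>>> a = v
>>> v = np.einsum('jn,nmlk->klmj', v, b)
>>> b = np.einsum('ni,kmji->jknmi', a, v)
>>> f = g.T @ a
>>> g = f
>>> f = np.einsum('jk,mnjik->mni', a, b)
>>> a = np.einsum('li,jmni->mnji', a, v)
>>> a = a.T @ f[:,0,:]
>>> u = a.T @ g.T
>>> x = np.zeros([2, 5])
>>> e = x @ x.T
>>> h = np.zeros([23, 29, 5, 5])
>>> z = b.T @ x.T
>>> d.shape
(23, 23, 2)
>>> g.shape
(2, 23)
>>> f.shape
(5, 2, 5)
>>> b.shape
(5, 2, 23, 5, 23)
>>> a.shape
(23, 2, 5, 5)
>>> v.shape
(2, 5, 5, 23)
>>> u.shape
(5, 5, 2, 2)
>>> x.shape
(2, 5)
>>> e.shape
(2, 2)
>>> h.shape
(23, 29, 5, 5)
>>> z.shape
(23, 5, 23, 2, 2)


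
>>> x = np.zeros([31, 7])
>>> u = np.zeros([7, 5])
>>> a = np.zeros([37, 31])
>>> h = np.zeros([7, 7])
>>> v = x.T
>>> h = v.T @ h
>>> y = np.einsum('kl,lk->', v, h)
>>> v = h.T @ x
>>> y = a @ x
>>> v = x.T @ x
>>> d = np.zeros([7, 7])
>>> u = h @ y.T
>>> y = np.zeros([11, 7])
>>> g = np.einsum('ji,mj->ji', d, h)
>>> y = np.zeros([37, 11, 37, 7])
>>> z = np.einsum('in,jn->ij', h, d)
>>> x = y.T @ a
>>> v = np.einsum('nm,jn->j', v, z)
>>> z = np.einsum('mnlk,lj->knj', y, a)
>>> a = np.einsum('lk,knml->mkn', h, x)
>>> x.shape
(7, 37, 11, 31)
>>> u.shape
(31, 37)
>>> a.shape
(11, 7, 37)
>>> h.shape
(31, 7)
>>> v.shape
(31,)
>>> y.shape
(37, 11, 37, 7)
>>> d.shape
(7, 7)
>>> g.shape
(7, 7)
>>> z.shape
(7, 11, 31)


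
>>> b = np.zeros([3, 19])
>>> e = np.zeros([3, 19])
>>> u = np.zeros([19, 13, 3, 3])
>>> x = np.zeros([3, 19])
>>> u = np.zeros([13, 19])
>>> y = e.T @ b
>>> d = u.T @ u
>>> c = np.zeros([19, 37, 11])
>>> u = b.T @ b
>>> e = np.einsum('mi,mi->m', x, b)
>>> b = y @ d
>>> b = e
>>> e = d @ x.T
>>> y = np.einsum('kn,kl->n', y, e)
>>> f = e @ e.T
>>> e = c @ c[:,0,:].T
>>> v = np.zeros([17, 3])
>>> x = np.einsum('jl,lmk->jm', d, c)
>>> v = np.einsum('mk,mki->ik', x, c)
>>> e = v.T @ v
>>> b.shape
(3,)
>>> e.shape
(37, 37)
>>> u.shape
(19, 19)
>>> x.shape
(19, 37)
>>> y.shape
(19,)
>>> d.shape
(19, 19)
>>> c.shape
(19, 37, 11)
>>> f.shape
(19, 19)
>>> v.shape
(11, 37)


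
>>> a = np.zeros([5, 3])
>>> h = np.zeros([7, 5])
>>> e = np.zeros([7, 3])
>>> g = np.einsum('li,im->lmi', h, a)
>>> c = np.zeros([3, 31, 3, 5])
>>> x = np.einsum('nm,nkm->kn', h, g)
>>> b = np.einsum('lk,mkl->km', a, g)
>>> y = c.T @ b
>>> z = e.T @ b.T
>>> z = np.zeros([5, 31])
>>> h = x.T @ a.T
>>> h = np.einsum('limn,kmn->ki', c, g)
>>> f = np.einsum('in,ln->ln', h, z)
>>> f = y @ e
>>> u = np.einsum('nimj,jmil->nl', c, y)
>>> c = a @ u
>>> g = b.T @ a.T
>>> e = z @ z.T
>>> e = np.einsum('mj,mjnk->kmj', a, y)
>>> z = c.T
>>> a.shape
(5, 3)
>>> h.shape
(7, 31)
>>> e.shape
(7, 5, 3)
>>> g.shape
(7, 5)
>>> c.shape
(5, 7)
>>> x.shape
(3, 7)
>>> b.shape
(3, 7)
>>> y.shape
(5, 3, 31, 7)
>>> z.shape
(7, 5)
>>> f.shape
(5, 3, 31, 3)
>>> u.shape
(3, 7)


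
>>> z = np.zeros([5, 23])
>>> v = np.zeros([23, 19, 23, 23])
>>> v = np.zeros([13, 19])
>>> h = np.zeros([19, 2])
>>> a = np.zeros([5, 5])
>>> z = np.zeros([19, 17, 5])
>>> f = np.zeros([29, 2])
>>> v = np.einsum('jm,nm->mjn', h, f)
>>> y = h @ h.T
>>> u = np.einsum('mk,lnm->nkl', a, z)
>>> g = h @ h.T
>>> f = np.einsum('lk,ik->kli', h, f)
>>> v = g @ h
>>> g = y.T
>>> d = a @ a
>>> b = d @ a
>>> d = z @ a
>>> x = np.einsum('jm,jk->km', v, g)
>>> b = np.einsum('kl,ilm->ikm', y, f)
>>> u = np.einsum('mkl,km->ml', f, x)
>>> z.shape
(19, 17, 5)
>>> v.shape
(19, 2)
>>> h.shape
(19, 2)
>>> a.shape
(5, 5)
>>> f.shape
(2, 19, 29)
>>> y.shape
(19, 19)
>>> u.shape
(2, 29)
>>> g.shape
(19, 19)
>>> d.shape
(19, 17, 5)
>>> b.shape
(2, 19, 29)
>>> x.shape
(19, 2)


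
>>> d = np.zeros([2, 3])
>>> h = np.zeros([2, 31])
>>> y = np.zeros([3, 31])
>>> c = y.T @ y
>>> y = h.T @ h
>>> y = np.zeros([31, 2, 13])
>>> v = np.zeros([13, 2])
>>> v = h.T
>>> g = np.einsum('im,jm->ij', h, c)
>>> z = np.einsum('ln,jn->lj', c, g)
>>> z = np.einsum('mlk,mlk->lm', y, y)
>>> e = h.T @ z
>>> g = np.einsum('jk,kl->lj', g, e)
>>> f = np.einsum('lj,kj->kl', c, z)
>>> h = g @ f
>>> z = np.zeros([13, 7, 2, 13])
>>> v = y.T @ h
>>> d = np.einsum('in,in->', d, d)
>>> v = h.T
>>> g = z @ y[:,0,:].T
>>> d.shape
()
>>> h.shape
(31, 31)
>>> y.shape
(31, 2, 13)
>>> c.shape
(31, 31)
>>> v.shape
(31, 31)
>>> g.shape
(13, 7, 2, 31)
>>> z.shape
(13, 7, 2, 13)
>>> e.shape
(31, 31)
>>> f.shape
(2, 31)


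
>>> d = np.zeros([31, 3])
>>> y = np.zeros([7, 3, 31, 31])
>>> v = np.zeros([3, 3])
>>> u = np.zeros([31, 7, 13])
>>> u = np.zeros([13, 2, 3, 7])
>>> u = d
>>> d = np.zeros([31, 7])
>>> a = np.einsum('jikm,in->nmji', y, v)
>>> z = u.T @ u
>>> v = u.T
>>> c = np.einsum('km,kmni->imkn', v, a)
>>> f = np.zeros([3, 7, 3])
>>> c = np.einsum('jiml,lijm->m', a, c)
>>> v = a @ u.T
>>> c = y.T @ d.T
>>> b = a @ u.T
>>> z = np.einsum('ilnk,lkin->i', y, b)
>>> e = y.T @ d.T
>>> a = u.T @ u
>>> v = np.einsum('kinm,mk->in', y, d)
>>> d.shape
(31, 7)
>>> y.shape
(7, 3, 31, 31)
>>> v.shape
(3, 31)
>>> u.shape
(31, 3)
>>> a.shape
(3, 3)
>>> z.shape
(7,)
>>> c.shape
(31, 31, 3, 31)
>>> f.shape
(3, 7, 3)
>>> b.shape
(3, 31, 7, 31)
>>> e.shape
(31, 31, 3, 31)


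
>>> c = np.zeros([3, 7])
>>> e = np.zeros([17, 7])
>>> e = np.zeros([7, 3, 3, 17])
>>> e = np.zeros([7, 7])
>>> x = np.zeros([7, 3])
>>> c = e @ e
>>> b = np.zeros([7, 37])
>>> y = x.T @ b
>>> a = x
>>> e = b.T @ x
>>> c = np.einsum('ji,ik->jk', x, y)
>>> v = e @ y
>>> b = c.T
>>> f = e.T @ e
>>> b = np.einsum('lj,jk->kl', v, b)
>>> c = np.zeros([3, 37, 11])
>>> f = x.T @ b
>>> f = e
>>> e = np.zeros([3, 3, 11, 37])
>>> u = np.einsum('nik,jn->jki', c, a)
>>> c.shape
(3, 37, 11)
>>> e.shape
(3, 3, 11, 37)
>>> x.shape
(7, 3)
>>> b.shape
(7, 37)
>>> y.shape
(3, 37)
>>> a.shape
(7, 3)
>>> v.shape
(37, 37)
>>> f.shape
(37, 3)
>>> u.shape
(7, 11, 37)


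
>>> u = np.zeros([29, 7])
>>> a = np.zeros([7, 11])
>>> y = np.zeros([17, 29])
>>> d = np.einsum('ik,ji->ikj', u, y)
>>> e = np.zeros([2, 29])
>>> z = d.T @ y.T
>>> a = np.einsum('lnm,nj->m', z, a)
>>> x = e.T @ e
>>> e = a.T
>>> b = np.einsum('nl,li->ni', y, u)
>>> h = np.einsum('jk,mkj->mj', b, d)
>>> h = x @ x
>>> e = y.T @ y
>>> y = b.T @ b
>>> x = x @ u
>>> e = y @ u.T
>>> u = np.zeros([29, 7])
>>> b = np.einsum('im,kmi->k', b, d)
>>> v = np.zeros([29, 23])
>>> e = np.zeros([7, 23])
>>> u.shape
(29, 7)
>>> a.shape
(17,)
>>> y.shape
(7, 7)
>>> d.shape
(29, 7, 17)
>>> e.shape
(7, 23)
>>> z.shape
(17, 7, 17)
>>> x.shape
(29, 7)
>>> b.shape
(29,)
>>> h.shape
(29, 29)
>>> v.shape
(29, 23)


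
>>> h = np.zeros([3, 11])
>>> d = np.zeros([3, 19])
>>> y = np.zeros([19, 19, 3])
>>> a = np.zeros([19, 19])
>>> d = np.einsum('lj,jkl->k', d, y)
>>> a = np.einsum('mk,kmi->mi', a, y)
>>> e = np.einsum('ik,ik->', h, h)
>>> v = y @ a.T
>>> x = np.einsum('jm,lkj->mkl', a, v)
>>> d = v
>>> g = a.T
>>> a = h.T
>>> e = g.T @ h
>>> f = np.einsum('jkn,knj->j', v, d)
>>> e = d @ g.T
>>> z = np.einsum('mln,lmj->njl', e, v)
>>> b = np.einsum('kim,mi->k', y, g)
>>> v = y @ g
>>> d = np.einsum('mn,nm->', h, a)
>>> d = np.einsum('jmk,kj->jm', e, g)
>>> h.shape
(3, 11)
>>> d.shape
(19, 19)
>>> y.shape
(19, 19, 3)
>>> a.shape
(11, 3)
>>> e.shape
(19, 19, 3)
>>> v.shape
(19, 19, 19)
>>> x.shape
(3, 19, 19)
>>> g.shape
(3, 19)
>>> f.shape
(19,)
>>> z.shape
(3, 19, 19)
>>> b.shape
(19,)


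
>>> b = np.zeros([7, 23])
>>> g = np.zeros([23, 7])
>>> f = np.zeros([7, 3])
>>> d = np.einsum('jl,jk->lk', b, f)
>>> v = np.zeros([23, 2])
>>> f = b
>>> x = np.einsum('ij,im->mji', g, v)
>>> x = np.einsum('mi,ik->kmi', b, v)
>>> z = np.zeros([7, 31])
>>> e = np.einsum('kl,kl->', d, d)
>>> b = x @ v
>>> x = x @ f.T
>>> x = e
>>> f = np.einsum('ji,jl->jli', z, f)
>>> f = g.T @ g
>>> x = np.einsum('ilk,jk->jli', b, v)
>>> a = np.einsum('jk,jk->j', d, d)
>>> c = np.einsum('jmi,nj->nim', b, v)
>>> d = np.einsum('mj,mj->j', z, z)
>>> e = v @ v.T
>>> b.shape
(2, 7, 2)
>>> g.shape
(23, 7)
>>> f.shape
(7, 7)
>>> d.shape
(31,)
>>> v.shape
(23, 2)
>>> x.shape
(23, 7, 2)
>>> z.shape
(7, 31)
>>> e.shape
(23, 23)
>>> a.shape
(23,)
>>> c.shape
(23, 2, 7)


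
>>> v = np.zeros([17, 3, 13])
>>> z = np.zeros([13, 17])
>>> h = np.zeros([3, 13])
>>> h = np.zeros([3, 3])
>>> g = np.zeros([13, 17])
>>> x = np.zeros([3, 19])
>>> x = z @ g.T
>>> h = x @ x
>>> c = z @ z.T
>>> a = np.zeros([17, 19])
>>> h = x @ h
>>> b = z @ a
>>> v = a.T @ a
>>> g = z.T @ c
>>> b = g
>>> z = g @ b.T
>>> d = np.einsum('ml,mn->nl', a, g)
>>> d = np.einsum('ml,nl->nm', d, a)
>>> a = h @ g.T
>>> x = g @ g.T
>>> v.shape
(19, 19)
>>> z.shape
(17, 17)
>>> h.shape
(13, 13)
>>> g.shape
(17, 13)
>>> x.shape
(17, 17)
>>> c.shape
(13, 13)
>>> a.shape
(13, 17)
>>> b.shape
(17, 13)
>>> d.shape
(17, 13)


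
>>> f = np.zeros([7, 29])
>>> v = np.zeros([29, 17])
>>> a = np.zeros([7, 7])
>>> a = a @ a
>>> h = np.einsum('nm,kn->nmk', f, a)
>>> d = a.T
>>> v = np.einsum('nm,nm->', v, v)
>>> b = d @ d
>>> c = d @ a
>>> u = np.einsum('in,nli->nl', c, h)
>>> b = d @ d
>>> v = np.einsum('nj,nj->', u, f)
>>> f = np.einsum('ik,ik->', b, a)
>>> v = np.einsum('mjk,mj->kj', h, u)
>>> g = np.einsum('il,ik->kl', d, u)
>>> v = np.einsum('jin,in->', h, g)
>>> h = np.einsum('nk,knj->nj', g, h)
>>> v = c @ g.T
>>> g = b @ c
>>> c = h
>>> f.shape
()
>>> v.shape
(7, 29)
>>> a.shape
(7, 7)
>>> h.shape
(29, 7)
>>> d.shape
(7, 7)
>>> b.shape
(7, 7)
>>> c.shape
(29, 7)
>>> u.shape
(7, 29)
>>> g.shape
(7, 7)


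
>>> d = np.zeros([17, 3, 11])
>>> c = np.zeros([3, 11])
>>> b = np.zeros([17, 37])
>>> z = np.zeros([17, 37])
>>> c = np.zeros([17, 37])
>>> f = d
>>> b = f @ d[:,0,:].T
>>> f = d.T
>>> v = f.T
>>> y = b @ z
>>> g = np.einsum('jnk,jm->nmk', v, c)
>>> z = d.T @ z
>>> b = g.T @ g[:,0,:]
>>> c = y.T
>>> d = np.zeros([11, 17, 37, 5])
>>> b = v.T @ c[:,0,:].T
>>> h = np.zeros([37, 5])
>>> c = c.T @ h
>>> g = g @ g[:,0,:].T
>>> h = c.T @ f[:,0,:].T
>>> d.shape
(11, 17, 37, 5)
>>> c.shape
(17, 3, 5)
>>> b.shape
(11, 3, 37)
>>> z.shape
(11, 3, 37)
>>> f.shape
(11, 3, 17)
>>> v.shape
(17, 3, 11)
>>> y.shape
(17, 3, 37)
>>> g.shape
(3, 37, 3)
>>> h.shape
(5, 3, 11)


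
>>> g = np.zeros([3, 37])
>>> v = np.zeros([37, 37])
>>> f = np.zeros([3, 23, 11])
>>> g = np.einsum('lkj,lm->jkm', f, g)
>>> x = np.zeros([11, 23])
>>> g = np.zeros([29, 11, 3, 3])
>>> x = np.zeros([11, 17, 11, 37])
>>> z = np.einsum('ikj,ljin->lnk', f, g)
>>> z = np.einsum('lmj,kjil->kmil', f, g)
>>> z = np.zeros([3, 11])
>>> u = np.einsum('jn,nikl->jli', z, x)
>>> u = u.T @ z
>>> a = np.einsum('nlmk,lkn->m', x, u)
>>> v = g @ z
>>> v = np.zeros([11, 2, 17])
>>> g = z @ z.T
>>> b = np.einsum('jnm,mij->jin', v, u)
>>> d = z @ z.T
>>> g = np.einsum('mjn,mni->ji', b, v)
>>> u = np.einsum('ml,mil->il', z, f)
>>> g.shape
(37, 17)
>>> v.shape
(11, 2, 17)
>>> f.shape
(3, 23, 11)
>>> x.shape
(11, 17, 11, 37)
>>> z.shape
(3, 11)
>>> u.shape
(23, 11)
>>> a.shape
(11,)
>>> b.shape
(11, 37, 2)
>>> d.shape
(3, 3)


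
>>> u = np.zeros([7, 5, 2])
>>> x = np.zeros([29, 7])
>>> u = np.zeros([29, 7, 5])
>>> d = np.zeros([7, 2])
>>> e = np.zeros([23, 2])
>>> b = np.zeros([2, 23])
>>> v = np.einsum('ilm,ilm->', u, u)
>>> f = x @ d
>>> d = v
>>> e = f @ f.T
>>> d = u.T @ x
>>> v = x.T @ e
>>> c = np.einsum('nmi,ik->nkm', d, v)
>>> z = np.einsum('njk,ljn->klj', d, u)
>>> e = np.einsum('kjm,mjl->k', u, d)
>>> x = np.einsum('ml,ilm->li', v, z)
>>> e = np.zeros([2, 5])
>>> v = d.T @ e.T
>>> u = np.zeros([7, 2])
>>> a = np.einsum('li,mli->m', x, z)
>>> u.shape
(7, 2)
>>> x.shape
(29, 7)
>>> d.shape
(5, 7, 7)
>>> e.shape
(2, 5)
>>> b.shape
(2, 23)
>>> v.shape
(7, 7, 2)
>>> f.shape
(29, 2)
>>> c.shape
(5, 29, 7)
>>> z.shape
(7, 29, 7)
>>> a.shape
(7,)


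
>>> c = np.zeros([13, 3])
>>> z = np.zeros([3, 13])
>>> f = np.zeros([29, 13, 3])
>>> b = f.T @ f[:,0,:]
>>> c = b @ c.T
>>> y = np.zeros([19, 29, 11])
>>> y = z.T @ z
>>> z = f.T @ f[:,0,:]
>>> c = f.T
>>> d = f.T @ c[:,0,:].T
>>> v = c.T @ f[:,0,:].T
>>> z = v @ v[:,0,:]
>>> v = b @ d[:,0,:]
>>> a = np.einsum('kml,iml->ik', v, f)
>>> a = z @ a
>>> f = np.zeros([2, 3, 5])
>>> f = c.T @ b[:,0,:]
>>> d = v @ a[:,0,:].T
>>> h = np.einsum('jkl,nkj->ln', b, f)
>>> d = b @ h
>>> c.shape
(3, 13, 29)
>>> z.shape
(29, 13, 29)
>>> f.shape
(29, 13, 3)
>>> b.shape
(3, 13, 3)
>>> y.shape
(13, 13)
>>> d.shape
(3, 13, 29)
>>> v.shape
(3, 13, 3)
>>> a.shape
(29, 13, 3)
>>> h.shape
(3, 29)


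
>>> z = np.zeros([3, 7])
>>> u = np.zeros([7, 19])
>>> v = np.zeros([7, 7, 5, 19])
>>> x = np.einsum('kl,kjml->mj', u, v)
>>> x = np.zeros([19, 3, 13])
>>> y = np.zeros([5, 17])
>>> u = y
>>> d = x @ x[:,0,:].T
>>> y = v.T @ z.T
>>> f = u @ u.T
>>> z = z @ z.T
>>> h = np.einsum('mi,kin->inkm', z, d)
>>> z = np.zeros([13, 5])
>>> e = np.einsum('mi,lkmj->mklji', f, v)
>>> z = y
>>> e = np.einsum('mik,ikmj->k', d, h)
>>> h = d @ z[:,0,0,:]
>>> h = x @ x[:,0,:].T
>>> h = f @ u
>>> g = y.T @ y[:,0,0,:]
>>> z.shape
(19, 5, 7, 3)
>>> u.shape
(5, 17)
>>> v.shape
(7, 7, 5, 19)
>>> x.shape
(19, 3, 13)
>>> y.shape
(19, 5, 7, 3)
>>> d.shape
(19, 3, 19)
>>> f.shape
(5, 5)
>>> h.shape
(5, 17)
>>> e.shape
(19,)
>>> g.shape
(3, 7, 5, 3)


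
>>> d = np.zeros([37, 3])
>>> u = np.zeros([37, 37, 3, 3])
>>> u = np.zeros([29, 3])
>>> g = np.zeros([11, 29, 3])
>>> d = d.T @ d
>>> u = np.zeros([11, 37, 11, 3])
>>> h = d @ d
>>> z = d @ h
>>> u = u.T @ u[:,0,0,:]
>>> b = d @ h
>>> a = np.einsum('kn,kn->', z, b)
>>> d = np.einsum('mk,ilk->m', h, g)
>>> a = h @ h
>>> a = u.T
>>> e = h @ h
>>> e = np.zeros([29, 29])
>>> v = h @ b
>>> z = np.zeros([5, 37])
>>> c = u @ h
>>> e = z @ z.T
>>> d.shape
(3,)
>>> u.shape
(3, 11, 37, 3)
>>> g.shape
(11, 29, 3)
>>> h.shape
(3, 3)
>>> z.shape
(5, 37)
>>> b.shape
(3, 3)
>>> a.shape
(3, 37, 11, 3)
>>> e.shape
(5, 5)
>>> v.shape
(3, 3)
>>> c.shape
(3, 11, 37, 3)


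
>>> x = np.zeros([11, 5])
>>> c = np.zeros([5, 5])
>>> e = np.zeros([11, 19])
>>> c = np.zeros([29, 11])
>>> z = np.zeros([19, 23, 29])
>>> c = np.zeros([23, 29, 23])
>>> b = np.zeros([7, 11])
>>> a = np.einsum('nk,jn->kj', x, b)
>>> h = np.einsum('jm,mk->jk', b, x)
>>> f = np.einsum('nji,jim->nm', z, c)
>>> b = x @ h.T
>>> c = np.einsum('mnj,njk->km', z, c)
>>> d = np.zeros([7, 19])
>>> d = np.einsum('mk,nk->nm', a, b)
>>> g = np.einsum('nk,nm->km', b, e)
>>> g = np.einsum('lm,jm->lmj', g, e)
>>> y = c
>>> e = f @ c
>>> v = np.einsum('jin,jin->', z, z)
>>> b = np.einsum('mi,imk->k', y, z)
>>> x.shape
(11, 5)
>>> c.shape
(23, 19)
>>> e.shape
(19, 19)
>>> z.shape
(19, 23, 29)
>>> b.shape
(29,)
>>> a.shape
(5, 7)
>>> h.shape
(7, 5)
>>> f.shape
(19, 23)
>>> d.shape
(11, 5)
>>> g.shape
(7, 19, 11)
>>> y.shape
(23, 19)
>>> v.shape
()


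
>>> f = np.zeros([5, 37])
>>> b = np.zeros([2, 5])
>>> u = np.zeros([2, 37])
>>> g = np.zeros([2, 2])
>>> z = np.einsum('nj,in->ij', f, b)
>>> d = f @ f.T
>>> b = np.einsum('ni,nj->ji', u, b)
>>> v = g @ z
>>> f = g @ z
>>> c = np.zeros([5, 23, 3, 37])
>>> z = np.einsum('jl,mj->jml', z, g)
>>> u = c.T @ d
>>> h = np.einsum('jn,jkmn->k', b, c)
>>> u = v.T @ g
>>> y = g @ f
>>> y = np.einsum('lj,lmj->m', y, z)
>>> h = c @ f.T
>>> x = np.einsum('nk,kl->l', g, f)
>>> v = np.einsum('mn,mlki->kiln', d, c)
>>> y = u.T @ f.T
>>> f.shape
(2, 37)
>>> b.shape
(5, 37)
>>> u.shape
(37, 2)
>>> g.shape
(2, 2)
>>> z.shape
(2, 2, 37)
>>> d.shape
(5, 5)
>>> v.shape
(3, 37, 23, 5)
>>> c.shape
(5, 23, 3, 37)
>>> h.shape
(5, 23, 3, 2)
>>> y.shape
(2, 2)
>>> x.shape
(37,)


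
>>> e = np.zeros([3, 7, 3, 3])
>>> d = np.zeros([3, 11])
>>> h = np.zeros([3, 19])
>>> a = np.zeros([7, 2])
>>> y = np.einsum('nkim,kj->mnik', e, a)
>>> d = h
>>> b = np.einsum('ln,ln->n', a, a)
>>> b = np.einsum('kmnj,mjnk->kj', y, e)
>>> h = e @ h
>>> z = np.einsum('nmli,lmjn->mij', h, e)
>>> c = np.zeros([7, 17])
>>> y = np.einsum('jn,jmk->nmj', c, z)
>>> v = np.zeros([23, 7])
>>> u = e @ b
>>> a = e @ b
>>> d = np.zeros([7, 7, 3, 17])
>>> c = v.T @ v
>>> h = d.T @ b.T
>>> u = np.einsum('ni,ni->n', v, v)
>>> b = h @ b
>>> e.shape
(3, 7, 3, 3)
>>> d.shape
(7, 7, 3, 17)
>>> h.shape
(17, 3, 7, 3)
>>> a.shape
(3, 7, 3, 7)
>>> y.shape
(17, 19, 7)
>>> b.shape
(17, 3, 7, 7)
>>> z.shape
(7, 19, 3)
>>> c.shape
(7, 7)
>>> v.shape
(23, 7)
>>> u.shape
(23,)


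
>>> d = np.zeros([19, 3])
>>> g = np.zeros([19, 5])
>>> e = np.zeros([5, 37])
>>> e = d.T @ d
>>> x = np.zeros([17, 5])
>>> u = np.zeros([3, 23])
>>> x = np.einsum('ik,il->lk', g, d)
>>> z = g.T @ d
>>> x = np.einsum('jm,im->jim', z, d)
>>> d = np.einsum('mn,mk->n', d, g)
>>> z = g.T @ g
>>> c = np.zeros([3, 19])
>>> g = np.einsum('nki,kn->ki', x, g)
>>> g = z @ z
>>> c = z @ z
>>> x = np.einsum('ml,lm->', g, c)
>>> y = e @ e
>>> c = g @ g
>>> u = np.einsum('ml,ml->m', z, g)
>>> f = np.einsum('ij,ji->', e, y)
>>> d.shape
(3,)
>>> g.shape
(5, 5)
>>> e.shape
(3, 3)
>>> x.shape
()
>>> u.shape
(5,)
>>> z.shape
(5, 5)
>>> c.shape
(5, 5)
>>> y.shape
(3, 3)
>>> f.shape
()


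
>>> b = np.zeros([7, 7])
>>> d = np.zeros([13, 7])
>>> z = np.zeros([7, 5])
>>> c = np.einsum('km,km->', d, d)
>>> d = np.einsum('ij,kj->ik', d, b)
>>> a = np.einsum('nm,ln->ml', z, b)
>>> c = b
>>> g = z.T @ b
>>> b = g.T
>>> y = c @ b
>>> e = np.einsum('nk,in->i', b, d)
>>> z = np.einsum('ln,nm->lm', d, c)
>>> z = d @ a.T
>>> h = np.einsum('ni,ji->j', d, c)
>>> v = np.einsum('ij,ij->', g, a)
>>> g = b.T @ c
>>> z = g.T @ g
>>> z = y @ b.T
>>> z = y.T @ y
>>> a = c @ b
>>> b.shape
(7, 5)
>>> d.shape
(13, 7)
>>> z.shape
(5, 5)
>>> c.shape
(7, 7)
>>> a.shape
(7, 5)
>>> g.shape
(5, 7)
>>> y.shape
(7, 5)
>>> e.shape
(13,)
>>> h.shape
(7,)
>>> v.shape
()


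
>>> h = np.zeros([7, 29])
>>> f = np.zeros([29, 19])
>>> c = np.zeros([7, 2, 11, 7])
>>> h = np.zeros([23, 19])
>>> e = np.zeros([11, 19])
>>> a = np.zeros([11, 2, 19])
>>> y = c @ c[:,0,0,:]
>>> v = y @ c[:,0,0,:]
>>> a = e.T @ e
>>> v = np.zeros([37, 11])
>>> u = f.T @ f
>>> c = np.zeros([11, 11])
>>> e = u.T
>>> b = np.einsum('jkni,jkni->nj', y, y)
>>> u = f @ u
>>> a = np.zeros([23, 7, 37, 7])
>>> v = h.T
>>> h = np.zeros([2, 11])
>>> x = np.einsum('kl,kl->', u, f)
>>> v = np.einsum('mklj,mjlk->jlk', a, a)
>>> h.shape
(2, 11)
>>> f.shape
(29, 19)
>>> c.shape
(11, 11)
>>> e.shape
(19, 19)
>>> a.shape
(23, 7, 37, 7)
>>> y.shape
(7, 2, 11, 7)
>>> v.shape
(7, 37, 7)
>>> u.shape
(29, 19)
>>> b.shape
(11, 7)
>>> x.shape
()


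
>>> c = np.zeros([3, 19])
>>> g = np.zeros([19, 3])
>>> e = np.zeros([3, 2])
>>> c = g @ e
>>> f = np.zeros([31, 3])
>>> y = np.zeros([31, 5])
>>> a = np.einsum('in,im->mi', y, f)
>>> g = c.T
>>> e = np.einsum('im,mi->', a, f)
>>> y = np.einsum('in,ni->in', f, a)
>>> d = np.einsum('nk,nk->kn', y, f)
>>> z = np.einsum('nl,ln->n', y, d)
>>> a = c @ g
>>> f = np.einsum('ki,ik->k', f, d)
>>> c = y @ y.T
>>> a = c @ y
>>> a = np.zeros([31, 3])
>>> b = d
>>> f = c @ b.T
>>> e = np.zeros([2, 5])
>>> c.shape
(31, 31)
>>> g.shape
(2, 19)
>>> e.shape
(2, 5)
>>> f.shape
(31, 3)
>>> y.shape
(31, 3)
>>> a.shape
(31, 3)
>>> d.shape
(3, 31)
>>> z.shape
(31,)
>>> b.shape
(3, 31)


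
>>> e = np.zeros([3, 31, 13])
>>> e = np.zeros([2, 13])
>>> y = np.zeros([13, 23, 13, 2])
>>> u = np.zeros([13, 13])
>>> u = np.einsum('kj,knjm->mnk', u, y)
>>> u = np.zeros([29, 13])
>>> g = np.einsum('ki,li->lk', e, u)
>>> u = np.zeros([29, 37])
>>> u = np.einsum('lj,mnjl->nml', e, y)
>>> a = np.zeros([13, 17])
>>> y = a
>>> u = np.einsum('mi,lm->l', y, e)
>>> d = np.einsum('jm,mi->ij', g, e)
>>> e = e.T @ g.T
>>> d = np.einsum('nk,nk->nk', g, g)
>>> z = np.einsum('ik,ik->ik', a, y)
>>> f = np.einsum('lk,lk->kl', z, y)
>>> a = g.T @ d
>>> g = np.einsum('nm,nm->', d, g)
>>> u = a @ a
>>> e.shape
(13, 29)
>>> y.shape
(13, 17)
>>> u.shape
(2, 2)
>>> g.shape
()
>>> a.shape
(2, 2)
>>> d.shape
(29, 2)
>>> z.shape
(13, 17)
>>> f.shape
(17, 13)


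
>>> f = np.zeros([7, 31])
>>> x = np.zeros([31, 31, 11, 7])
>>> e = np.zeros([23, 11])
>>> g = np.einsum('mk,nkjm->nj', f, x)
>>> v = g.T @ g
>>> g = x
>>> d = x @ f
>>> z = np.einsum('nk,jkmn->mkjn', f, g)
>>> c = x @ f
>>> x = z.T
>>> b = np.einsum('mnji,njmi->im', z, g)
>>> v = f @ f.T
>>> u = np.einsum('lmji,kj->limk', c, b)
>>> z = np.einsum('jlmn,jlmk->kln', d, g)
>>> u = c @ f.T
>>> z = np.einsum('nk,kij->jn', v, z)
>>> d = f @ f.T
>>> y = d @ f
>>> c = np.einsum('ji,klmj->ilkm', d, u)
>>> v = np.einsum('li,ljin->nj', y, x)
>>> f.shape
(7, 31)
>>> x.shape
(7, 31, 31, 11)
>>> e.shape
(23, 11)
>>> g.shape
(31, 31, 11, 7)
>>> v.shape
(11, 31)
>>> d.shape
(7, 7)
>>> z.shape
(31, 7)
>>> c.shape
(7, 31, 31, 11)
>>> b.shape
(7, 11)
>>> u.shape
(31, 31, 11, 7)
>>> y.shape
(7, 31)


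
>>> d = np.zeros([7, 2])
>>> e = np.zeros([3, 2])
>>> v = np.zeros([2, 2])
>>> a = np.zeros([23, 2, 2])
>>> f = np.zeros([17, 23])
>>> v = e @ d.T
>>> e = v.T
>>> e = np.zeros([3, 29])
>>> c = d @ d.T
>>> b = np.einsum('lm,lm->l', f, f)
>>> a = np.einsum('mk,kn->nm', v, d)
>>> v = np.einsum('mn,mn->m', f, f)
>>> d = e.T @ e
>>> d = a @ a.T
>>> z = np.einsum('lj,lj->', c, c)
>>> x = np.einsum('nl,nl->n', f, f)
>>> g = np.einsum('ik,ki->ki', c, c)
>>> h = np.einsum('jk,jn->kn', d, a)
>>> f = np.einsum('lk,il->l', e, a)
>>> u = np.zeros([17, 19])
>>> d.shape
(2, 2)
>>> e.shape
(3, 29)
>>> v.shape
(17,)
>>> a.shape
(2, 3)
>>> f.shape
(3,)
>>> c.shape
(7, 7)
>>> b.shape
(17,)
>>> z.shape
()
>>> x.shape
(17,)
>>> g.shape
(7, 7)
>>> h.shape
(2, 3)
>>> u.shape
(17, 19)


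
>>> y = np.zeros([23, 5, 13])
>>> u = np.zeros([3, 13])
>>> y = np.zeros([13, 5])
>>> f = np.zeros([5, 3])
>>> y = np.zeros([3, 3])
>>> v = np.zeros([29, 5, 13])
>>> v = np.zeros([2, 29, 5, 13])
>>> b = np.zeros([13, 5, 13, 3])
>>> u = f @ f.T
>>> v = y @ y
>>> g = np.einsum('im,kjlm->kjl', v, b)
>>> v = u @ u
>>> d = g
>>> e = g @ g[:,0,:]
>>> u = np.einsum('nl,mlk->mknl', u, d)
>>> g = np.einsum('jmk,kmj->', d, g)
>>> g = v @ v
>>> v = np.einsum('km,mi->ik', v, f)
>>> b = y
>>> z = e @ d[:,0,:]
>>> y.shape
(3, 3)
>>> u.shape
(13, 13, 5, 5)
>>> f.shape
(5, 3)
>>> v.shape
(3, 5)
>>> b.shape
(3, 3)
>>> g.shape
(5, 5)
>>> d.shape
(13, 5, 13)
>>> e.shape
(13, 5, 13)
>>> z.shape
(13, 5, 13)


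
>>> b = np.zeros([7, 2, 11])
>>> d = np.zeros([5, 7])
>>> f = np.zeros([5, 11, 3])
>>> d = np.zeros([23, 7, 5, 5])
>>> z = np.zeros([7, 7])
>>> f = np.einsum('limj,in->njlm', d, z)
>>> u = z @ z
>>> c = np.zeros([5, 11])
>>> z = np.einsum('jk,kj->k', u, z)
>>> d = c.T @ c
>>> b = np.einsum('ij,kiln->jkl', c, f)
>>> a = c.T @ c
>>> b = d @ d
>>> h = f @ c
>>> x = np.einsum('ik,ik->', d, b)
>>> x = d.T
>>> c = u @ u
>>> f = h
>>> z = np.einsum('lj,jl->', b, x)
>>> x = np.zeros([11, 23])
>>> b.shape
(11, 11)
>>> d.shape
(11, 11)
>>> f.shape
(7, 5, 23, 11)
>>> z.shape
()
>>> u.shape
(7, 7)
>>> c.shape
(7, 7)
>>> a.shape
(11, 11)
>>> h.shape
(7, 5, 23, 11)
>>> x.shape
(11, 23)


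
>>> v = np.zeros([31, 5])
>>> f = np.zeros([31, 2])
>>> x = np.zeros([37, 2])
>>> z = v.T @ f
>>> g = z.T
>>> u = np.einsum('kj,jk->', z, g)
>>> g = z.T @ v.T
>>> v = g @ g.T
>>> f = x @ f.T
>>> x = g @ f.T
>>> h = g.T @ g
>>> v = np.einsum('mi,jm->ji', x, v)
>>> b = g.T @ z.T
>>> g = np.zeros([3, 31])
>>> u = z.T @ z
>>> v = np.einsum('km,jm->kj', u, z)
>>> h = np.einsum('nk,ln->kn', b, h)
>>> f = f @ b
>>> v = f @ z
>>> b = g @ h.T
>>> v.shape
(37, 2)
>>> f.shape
(37, 5)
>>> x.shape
(2, 37)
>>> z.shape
(5, 2)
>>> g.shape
(3, 31)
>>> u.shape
(2, 2)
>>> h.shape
(5, 31)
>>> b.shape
(3, 5)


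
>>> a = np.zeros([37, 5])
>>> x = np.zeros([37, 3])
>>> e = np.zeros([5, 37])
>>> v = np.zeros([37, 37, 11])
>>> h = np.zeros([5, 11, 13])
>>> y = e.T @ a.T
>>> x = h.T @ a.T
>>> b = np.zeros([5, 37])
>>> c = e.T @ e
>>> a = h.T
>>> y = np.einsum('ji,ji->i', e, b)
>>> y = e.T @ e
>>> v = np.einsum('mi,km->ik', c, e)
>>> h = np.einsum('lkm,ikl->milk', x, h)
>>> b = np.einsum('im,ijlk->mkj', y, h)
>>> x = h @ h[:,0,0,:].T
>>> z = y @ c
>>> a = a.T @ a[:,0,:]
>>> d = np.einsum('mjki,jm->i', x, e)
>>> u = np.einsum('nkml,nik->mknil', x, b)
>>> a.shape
(5, 11, 5)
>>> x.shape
(37, 5, 13, 37)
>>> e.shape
(5, 37)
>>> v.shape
(37, 5)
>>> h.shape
(37, 5, 13, 11)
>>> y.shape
(37, 37)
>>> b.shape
(37, 11, 5)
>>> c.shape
(37, 37)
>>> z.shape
(37, 37)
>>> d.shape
(37,)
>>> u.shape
(13, 5, 37, 11, 37)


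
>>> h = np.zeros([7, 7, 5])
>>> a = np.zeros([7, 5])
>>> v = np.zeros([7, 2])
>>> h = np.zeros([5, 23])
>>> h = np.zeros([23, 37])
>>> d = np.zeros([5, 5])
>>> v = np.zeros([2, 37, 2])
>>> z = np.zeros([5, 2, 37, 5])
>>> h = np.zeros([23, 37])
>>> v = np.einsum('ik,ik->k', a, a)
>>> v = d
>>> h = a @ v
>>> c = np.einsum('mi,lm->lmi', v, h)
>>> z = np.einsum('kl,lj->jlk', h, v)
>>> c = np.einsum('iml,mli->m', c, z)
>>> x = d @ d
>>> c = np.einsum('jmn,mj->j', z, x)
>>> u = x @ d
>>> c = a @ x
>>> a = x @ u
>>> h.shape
(7, 5)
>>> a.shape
(5, 5)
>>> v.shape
(5, 5)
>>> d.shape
(5, 5)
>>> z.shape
(5, 5, 7)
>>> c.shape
(7, 5)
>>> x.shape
(5, 5)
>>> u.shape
(5, 5)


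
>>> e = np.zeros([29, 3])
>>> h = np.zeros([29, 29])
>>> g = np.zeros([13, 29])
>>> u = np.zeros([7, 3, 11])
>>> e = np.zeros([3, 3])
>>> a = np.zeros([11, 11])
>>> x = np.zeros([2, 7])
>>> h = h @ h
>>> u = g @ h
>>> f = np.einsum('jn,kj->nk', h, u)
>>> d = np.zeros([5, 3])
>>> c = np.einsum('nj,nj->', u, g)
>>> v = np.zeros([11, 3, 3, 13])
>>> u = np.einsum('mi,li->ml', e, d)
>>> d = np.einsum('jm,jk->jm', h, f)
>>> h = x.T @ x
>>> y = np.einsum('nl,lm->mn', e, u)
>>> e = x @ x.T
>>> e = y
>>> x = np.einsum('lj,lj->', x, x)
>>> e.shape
(5, 3)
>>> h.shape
(7, 7)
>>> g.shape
(13, 29)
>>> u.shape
(3, 5)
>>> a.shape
(11, 11)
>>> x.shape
()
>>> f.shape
(29, 13)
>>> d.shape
(29, 29)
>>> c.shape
()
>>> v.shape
(11, 3, 3, 13)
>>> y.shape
(5, 3)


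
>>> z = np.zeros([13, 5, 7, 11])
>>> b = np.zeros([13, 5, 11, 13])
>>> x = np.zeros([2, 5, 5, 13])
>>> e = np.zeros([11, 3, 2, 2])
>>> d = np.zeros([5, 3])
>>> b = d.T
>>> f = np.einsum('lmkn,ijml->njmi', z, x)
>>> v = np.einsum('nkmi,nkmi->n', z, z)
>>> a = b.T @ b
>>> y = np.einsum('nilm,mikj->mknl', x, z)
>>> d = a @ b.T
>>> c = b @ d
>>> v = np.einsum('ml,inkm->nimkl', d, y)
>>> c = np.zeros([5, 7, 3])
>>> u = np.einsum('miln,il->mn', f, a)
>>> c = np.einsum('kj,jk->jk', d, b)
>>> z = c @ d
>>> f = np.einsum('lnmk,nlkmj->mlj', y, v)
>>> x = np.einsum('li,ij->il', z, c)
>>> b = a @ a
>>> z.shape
(3, 3)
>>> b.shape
(5, 5)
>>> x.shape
(3, 3)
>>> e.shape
(11, 3, 2, 2)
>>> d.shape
(5, 3)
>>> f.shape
(2, 13, 3)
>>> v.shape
(7, 13, 5, 2, 3)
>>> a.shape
(5, 5)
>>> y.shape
(13, 7, 2, 5)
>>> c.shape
(3, 5)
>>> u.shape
(11, 2)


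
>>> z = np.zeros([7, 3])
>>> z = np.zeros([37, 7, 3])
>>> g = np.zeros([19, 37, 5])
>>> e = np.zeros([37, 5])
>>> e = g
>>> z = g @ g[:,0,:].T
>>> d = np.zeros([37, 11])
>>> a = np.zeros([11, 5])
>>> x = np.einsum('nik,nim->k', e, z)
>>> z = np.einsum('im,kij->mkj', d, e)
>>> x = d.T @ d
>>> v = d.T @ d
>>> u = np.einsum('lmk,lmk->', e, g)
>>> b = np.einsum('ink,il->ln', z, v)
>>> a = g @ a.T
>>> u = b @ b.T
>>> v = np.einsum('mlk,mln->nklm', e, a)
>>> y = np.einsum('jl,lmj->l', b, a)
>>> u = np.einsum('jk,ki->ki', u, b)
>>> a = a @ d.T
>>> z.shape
(11, 19, 5)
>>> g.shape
(19, 37, 5)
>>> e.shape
(19, 37, 5)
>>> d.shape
(37, 11)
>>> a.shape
(19, 37, 37)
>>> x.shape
(11, 11)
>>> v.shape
(11, 5, 37, 19)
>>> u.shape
(11, 19)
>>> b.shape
(11, 19)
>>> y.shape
(19,)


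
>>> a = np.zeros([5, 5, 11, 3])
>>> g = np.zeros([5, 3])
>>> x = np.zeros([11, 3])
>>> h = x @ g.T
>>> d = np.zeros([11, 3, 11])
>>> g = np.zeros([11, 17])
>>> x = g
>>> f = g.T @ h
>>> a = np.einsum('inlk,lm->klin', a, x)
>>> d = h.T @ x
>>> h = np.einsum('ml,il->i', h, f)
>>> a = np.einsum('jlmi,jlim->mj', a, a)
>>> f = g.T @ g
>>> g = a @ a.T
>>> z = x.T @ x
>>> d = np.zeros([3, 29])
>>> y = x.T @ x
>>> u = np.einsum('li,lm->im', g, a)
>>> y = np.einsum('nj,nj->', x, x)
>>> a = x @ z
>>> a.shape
(11, 17)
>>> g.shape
(5, 5)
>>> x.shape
(11, 17)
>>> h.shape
(17,)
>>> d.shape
(3, 29)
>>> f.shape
(17, 17)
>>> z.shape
(17, 17)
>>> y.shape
()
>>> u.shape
(5, 3)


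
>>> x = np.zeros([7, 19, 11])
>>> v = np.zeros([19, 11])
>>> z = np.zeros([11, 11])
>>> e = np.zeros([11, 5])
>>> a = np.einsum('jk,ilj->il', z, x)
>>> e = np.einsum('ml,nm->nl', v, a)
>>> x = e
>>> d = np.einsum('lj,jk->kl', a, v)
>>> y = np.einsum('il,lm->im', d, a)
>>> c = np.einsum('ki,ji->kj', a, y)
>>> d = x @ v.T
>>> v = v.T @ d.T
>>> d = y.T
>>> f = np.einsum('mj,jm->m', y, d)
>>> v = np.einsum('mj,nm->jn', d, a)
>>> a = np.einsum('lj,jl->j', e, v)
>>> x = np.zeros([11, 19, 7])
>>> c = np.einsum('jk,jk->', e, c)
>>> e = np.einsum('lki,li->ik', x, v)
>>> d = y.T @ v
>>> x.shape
(11, 19, 7)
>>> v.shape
(11, 7)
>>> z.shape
(11, 11)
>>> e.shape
(7, 19)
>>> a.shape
(11,)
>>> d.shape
(19, 7)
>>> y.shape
(11, 19)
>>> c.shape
()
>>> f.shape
(11,)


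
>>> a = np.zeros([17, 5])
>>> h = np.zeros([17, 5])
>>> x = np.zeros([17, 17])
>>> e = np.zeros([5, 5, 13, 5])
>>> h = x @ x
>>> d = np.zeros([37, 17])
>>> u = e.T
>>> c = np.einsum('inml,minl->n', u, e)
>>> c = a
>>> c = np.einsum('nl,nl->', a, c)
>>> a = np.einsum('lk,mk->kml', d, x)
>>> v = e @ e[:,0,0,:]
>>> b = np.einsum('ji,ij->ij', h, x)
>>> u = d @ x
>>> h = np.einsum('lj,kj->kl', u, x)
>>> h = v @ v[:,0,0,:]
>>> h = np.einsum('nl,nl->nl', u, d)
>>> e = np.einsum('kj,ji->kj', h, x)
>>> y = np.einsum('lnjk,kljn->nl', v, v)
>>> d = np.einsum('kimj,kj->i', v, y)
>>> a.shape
(17, 17, 37)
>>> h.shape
(37, 17)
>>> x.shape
(17, 17)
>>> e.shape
(37, 17)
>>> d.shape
(5,)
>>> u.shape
(37, 17)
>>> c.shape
()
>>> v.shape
(5, 5, 13, 5)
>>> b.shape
(17, 17)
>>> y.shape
(5, 5)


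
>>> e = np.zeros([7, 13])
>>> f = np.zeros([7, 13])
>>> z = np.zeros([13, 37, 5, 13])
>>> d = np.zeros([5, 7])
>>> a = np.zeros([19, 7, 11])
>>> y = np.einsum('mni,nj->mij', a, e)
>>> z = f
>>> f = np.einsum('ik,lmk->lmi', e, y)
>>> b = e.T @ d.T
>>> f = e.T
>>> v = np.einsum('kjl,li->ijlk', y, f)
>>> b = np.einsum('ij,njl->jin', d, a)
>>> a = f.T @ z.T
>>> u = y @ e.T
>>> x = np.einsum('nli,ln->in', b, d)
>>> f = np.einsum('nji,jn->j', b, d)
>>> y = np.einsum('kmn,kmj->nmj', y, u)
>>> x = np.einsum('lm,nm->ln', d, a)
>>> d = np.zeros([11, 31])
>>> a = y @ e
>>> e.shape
(7, 13)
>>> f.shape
(5,)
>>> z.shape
(7, 13)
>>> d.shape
(11, 31)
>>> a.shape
(13, 11, 13)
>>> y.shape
(13, 11, 7)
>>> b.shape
(7, 5, 19)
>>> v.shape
(7, 11, 13, 19)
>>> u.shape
(19, 11, 7)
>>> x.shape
(5, 7)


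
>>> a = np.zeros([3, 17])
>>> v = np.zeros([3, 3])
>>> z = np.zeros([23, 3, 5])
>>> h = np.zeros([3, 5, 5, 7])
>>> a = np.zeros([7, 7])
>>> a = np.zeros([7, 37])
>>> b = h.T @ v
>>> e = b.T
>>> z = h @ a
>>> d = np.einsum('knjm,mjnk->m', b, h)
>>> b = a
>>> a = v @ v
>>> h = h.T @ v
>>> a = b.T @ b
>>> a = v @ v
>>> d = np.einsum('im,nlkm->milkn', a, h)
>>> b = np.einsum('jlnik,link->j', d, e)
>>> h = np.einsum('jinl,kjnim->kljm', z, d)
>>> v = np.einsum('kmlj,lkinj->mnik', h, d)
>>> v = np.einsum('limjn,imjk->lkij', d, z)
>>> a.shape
(3, 3)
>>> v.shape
(3, 37, 3, 5)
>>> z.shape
(3, 5, 5, 37)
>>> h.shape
(3, 37, 3, 7)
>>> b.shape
(3,)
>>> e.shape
(3, 5, 5, 7)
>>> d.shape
(3, 3, 5, 5, 7)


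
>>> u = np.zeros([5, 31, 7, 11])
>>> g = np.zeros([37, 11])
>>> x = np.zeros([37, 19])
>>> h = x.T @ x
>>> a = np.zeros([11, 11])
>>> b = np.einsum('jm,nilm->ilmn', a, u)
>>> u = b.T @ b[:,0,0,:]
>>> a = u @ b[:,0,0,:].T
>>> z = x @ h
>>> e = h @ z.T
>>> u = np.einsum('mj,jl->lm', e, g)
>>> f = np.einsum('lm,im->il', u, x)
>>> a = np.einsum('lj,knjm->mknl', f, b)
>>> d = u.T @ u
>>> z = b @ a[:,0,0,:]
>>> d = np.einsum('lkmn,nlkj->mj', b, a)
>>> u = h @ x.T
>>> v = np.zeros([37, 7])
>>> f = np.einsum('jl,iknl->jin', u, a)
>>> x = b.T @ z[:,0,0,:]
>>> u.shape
(19, 37)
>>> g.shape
(37, 11)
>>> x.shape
(5, 11, 7, 37)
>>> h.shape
(19, 19)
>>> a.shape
(5, 31, 7, 37)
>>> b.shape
(31, 7, 11, 5)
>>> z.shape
(31, 7, 11, 37)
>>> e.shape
(19, 37)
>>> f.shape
(19, 5, 7)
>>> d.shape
(11, 37)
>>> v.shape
(37, 7)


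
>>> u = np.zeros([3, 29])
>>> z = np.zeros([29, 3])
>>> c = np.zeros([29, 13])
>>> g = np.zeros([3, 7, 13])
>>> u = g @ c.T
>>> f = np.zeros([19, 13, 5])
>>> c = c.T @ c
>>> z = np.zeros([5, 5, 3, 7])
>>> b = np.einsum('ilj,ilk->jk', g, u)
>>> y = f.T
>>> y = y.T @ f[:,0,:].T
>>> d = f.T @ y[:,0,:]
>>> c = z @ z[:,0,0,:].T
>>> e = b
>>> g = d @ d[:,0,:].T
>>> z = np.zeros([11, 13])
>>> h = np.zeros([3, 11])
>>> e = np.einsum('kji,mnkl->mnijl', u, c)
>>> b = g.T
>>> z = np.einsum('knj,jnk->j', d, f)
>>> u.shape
(3, 7, 29)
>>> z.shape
(19,)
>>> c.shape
(5, 5, 3, 5)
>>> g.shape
(5, 13, 5)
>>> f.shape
(19, 13, 5)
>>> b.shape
(5, 13, 5)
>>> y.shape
(19, 13, 19)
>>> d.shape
(5, 13, 19)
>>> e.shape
(5, 5, 29, 7, 5)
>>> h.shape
(3, 11)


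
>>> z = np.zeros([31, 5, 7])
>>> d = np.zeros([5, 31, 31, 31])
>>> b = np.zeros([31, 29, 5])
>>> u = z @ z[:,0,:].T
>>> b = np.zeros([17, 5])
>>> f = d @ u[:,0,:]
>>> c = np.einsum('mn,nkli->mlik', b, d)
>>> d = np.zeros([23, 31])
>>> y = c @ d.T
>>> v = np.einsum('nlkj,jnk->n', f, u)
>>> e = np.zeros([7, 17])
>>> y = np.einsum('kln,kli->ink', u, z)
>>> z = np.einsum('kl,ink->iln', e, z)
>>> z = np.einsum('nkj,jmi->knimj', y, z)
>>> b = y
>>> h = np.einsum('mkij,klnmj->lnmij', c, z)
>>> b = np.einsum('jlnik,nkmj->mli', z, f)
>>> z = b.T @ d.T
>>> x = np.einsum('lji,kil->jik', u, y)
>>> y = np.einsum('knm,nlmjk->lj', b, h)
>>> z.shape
(17, 7, 23)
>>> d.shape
(23, 31)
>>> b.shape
(31, 7, 17)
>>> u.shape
(31, 5, 31)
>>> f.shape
(5, 31, 31, 31)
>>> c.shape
(17, 31, 31, 31)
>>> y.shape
(5, 31)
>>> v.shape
(5,)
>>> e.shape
(7, 17)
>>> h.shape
(7, 5, 17, 31, 31)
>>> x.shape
(5, 31, 7)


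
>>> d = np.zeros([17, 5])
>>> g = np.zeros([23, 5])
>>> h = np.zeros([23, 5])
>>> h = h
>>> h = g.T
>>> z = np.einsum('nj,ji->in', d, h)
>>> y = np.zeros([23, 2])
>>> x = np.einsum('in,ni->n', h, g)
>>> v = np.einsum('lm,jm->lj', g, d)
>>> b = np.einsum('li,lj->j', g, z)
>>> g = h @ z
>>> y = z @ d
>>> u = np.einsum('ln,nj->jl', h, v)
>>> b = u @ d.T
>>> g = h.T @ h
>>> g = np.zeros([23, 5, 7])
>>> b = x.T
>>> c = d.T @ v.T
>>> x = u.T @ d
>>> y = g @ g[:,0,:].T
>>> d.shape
(17, 5)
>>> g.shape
(23, 5, 7)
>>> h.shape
(5, 23)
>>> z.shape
(23, 17)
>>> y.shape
(23, 5, 23)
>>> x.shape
(5, 5)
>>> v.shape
(23, 17)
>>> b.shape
(23,)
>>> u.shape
(17, 5)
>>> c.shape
(5, 23)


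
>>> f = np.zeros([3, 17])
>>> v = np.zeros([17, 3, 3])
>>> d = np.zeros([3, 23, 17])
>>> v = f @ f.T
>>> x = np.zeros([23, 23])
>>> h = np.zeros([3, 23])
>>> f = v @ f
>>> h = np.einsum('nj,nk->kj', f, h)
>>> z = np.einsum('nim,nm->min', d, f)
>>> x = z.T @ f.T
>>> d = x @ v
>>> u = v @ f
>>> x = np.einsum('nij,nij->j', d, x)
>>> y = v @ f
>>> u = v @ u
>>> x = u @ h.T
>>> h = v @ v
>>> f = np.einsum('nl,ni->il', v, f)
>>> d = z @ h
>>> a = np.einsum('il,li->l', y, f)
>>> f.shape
(17, 3)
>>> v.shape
(3, 3)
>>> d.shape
(17, 23, 3)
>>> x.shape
(3, 23)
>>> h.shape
(3, 3)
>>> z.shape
(17, 23, 3)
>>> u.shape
(3, 17)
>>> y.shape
(3, 17)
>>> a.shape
(17,)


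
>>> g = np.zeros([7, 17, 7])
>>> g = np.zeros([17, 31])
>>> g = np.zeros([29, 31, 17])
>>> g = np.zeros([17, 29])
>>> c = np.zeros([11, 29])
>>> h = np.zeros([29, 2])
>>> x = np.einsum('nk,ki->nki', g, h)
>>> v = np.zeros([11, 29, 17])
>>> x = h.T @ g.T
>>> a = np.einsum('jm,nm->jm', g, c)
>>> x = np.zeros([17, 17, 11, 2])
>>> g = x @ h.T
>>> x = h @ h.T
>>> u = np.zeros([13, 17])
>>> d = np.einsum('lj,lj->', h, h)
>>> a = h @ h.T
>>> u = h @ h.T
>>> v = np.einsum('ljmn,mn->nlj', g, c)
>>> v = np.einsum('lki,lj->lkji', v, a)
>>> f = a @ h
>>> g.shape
(17, 17, 11, 29)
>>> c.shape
(11, 29)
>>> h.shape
(29, 2)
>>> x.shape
(29, 29)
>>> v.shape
(29, 17, 29, 17)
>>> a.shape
(29, 29)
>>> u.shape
(29, 29)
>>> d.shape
()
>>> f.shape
(29, 2)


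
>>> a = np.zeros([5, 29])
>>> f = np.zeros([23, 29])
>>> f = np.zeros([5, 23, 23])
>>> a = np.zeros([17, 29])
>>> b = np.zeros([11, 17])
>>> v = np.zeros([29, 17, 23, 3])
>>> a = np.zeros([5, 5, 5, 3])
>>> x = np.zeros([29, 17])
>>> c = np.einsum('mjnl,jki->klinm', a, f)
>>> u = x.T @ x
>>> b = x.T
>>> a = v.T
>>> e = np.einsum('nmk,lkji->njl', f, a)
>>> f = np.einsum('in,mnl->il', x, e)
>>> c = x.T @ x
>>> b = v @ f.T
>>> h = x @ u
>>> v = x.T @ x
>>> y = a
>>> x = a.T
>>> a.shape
(3, 23, 17, 29)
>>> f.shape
(29, 3)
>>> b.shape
(29, 17, 23, 29)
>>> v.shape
(17, 17)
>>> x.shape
(29, 17, 23, 3)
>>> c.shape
(17, 17)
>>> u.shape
(17, 17)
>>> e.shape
(5, 17, 3)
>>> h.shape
(29, 17)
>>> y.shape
(3, 23, 17, 29)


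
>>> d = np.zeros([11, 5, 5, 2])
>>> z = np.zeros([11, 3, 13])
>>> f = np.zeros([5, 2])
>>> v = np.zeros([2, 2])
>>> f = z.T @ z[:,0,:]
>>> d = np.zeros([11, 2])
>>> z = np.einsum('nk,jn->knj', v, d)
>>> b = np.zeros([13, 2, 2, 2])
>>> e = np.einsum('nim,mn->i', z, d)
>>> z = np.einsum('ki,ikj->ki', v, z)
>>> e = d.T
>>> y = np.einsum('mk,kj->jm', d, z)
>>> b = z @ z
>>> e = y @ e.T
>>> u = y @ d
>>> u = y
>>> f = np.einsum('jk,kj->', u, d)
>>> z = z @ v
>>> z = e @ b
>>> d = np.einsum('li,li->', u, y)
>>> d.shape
()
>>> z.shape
(2, 2)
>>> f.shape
()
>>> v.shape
(2, 2)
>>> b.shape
(2, 2)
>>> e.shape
(2, 2)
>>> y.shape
(2, 11)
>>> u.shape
(2, 11)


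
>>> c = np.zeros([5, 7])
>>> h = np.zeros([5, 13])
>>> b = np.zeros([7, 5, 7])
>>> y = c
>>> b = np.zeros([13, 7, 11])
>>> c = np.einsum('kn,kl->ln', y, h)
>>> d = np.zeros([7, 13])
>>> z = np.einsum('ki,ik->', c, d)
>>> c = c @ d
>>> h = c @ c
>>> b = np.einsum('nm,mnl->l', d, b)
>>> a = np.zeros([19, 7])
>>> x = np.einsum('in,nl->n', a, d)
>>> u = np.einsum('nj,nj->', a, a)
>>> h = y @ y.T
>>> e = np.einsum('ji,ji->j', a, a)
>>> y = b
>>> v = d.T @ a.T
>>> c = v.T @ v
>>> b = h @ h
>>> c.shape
(19, 19)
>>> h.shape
(5, 5)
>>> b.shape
(5, 5)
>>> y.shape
(11,)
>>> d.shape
(7, 13)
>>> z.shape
()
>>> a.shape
(19, 7)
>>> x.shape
(7,)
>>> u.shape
()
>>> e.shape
(19,)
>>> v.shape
(13, 19)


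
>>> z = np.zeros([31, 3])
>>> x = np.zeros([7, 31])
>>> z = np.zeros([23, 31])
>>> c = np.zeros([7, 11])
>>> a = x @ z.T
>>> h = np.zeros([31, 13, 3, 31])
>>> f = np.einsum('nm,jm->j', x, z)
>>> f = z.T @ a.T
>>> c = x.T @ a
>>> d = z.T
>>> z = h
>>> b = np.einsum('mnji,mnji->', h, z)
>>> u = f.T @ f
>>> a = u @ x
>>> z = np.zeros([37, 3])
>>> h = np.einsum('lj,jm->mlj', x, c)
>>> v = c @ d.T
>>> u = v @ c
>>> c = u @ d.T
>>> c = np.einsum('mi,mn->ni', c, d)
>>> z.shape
(37, 3)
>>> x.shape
(7, 31)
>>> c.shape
(23, 31)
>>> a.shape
(7, 31)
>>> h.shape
(23, 7, 31)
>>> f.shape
(31, 7)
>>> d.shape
(31, 23)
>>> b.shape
()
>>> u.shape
(31, 23)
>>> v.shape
(31, 31)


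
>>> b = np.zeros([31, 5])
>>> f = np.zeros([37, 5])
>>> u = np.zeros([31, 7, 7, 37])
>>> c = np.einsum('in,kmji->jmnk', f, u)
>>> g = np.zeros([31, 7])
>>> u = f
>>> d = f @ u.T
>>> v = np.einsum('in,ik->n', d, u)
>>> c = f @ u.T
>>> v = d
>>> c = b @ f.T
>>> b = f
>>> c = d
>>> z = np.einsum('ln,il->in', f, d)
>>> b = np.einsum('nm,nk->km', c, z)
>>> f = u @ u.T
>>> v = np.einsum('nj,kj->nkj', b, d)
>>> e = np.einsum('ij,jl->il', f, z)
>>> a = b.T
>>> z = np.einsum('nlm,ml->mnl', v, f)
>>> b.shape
(5, 37)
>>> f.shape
(37, 37)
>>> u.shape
(37, 5)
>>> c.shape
(37, 37)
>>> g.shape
(31, 7)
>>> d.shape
(37, 37)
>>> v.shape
(5, 37, 37)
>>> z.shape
(37, 5, 37)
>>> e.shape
(37, 5)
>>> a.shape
(37, 5)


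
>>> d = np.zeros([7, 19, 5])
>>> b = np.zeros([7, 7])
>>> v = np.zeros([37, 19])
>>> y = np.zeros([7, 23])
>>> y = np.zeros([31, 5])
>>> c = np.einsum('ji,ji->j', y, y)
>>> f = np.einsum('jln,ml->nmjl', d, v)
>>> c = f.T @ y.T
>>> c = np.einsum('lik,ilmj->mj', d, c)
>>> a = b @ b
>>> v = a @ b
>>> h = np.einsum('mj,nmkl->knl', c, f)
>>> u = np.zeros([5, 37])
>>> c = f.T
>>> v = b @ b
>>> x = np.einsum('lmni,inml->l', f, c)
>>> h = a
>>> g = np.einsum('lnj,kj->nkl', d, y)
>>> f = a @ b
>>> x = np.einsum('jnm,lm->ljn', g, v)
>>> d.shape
(7, 19, 5)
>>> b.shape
(7, 7)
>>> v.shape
(7, 7)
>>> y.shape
(31, 5)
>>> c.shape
(19, 7, 37, 5)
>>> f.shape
(7, 7)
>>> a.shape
(7, 7)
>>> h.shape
(7, 7)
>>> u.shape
(5, 37)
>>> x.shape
(7, 19, 31)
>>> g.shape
(19, 31, 7)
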